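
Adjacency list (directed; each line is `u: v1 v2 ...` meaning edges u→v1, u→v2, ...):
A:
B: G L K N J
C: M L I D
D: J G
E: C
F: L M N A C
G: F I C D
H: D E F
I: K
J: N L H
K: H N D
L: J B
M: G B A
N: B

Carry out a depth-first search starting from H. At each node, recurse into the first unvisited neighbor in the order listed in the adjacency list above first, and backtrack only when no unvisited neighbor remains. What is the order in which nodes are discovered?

Visit H
H → D
D → J
J → N
N → B
B → G
G → F
F → L
F → M
M → A
F → C
C → I
I → K
H → E

H → D → J → N → B → G → F → L → M → A → C → I → K → E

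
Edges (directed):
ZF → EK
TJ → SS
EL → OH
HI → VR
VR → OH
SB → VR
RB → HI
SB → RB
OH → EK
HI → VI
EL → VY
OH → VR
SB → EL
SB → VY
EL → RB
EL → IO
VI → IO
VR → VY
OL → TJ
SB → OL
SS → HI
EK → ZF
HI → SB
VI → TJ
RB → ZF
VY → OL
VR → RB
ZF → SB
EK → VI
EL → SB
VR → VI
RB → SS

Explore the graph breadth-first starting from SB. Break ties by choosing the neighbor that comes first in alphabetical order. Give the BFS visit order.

SB, EL, OL, RB, VR, VY, IO, OH, TJ, HI, SS, ZF, VI, EK

Visit SB; enqueue EL, OL, RB, VR, VY → queue [EL, OL, RB, VR, VY]
Visit EL; enqueue IO, OH → queue [OL, RB, VR, VY, IO, OH]
Visit OL; enqueue TJ → queue [RB, VR, VY, IO, OH, TJ]
Visit RB; enqueue HI, SS, ZF → queue [VR, VY, IO, OH, TJ, HI, SS, ZF]
Visit VR; enqueue VI → queue [VY, IO, OH, TJ, HI, SS, ZF, VI]
Visit VY → queue [IO, OH, TJ, HI, SS, ZF, VI]
Visit IO → queue [OH, TJ, HI, SS, ZF, VI]
Visit OH; enqueue EK → queue [TJ, HI, SS, ZF, VI, EK]
Visit TJ → queue [HI, SS, ZF, VI, EK]
Visit HI → queue [SS, ZF, VI, EK]
Visit SS → queue [ZF, VI, EK]
Visit ZF → queue [VI, EK]
Visit VI → queue [EK]
Visit EK → queue []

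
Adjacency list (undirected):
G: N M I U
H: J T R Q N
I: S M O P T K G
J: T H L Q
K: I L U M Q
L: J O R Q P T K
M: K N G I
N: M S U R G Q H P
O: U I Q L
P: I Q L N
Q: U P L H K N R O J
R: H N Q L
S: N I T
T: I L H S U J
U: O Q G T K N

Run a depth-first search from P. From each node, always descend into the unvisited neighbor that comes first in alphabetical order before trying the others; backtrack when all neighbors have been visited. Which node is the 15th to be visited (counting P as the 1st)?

R

Visit P
P → I
I → G
G → M
M → K
K → L
L → J
J → H
H → N
N → Q
Q → O
O → U
U → T
T → S
Q → R

Visit order: P, I, G, M, K, L, J, H, N, Q, O, U, T, S, R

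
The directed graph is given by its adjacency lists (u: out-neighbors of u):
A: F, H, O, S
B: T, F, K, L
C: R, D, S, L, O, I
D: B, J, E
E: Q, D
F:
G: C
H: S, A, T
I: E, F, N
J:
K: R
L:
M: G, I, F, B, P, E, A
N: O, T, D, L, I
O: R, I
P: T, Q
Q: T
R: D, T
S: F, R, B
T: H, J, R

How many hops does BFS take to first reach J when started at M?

3

Level 0: M
Level 1: A, B, E, F, G, I, P
Level 2: C, D, H, K, L, N, O, Q, S, T
Level 3: J, R
J first appears at level 3.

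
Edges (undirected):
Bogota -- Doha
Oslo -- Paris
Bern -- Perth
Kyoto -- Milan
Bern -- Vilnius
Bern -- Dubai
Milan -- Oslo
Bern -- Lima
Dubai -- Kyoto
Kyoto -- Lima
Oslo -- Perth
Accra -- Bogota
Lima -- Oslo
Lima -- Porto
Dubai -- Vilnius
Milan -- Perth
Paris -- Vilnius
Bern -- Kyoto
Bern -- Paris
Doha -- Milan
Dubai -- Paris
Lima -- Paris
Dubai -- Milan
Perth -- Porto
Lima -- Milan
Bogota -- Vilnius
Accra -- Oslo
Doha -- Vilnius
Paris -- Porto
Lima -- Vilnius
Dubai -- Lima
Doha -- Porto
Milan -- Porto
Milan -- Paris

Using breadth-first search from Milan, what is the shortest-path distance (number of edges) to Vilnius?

2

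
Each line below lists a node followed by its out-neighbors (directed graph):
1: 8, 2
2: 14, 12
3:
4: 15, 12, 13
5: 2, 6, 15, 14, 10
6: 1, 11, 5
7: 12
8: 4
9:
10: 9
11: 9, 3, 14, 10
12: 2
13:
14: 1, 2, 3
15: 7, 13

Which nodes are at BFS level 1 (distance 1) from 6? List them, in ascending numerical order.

1, 5, 11

Level 0: 6
Level 1: 1, 5, 11
Level 2: 2, 3, 8, 9, 10, 14, 15
Level 3: 4, 7, 12, 13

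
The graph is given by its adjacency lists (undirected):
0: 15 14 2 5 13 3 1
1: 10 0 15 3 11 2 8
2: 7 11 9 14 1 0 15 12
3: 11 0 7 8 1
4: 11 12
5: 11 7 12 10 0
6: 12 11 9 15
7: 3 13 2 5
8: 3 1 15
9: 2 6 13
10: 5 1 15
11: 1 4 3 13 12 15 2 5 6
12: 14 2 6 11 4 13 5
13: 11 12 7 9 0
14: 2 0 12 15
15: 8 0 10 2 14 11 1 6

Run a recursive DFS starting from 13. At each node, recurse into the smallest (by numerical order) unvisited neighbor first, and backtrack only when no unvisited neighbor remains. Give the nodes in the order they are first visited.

Visit 13
13 → 0
0 → 1
1 → 2
2 → 7
7 → 3
3 → 8
8 → 15
15 → 6
6 → 9
6 → 11
11 → 4
4 → 12
12 → 5
5 → 10
12 → 14

13 → 0 → 1 → 2 → 7 → 3 → 8 → 15 → 6 → 9 → 11 → 4 → 12 → 5 → 10 → 14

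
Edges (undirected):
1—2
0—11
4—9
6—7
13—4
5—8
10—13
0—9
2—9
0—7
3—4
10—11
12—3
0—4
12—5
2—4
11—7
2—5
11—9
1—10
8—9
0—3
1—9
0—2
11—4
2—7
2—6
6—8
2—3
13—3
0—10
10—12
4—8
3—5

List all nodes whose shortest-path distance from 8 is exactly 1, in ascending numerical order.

4, 5, 6, 9

Level 0: 8
Level 1: 4, 5, 6, 9
Level 2: 0, 1, 2, 3, 7, 11, 12, 13
Level 3: 10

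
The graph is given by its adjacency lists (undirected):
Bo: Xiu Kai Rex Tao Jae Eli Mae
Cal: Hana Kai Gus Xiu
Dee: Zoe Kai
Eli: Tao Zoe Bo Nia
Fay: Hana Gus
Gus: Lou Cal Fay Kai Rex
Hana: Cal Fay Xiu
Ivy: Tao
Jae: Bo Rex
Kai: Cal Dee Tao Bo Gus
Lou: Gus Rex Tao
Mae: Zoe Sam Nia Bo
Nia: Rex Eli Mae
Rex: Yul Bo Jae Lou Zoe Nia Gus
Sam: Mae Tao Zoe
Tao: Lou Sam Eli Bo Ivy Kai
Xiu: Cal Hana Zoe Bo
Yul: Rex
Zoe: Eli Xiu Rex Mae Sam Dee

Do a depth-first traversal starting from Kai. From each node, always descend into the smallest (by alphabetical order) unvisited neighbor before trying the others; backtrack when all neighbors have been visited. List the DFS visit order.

Kai → Bo → Eli → Nia → Mae → Sam → Tao → Ivy → Lou → Gus → Cal → Hana → Fay → Xiu → Zoe → Dee → Rex → Jae → Yul

Visit Kai
Kai → Bo
Bo → Eli
Eli → Nia
Nia → Mae
Mae → Sam
Sam → Tao
Tao → Ivy
Tao → Lou
Lou → Gus
Gus → Cal
Cal → Hana
Hana → Fay
Hana → Xiu
Xiu → Zoe
Zoe → Dee
Zoe → Rex
Rex → Jae
Rex → Yul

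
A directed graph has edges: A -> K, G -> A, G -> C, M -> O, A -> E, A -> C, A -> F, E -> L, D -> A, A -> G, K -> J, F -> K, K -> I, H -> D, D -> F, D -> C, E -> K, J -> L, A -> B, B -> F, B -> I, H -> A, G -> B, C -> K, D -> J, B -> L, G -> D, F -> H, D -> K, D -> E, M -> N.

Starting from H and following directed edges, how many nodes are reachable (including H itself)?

12

BFS from H visits: H, A, D, B, C, E, F, G, K, J, I, L
Reachable nodes: 12 of 15 total.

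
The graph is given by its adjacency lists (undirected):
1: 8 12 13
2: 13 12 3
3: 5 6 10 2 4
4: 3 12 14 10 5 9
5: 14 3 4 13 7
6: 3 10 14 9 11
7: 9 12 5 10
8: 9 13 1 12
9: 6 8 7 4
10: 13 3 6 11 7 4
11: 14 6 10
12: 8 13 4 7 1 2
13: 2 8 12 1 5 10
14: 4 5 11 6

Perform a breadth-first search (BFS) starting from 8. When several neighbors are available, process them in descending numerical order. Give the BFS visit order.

Visit 8; enqueue 13, 12, 9, 1 → queue [13, 12, 9, 1]
Visit 13; enqueue 10, 5, 2 → queue [12, 9, 1, 10, 5, 2]
Visit 12; enqueue 7, 4 → queue [9, 1, 10, 5, 2, 7, 4]
Visit 9; enqueue 6 → queue [1, 10, 5, 2, 7, 4, 6]
Visit 1 → queue [10, 5, 2, 7, 4, 6]
Visit 10; enqueue 11, 3 → queue [5, 2, 7, 4, 6, 11, 3]
Visit 5; enqueue 14 → queue [2, 7, 4, 6, 11, 3, 14]
Visit 2 → queue [7, 4, 6, 11, 3, 14]
Visit 7 → queue [4, 6, 11, 3, 14]
Visit 4 → queue [6, 11, 3, 14]
Visit 6 → queue [11, 3, 14]
Visit 11 → queue [3, 14]
Visit 3 → queue [14]
Visit 14 → queue []

8, 13, 12, 9, 1, 10, 5, 2, 7, 4, 6, 11, 3, 14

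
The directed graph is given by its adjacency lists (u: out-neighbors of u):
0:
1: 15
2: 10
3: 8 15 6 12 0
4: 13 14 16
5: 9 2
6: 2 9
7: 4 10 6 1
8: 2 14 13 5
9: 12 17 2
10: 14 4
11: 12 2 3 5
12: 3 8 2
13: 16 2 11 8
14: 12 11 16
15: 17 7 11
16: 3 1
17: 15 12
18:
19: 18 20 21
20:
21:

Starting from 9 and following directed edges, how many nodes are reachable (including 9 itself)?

BFS from 9 visits: 9, 12, 17, 2, 3, 8, 15, 10, 6, 0, 14, 13, 5, 7, 11, 4, 16, 1
Reachable nodes: 18 of 22 total.

18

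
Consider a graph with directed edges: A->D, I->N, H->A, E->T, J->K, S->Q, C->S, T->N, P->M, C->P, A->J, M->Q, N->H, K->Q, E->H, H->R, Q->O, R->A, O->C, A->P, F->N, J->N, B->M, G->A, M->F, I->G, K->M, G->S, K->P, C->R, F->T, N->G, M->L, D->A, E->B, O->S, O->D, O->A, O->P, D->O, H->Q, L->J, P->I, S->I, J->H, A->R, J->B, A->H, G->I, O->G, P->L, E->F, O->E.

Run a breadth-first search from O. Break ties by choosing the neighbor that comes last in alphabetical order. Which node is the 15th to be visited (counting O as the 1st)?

Visit O; enqueue S, P, G, E, D, C, A → queue [S, P, G, E, D, C, A]
Visit S; enqueue Q, I → queue [P, G, E, D, C, A, Q, I]
Visit P; enqueue M, L → queue [G, E, D, C, A, Q, I, M, L]
Visit G → queue [E, D, C, A, Q, I, M, L]
Visit E; enqueue T, H, F, B → queue [D, C, A, Q, I, M, L, T, H, F, B]
Visit D → queue [C, A, Q, I, M, L, T, H, F, B]
Visit C; enqueue R → queue [A, Q, I, M, L, T, H, F, B, R]
Visit A; enqueue J → queue [Q, I, M, L, T, H, F, B, R, J]
Visit Q → queue [I, M, L, T, H, F, B, R, J]
Visit I; enqueue N → queue [M, L, T, H, F, B, R, J, N]
Visit M → queue [L, T, H, F, B, R, J, N]
Visit L → queue [T, H, F, B, R, J, N]
Visit T → queue [H, F, B, R, J, N]
Visit H → queue [F, B, R, J, N]
Visit F → queue [B, R, J, N]
Visit B → queue [R, J, N]
Visit R → queue [J, N]
Visit J; enqueue K → queue [N, K]
Visit N → queue [K]
Visit K → queue []

Visit order: O, S, P, G, E, D, C, A, Q, I, M, L, T, H, F, B, R, J, N, K

F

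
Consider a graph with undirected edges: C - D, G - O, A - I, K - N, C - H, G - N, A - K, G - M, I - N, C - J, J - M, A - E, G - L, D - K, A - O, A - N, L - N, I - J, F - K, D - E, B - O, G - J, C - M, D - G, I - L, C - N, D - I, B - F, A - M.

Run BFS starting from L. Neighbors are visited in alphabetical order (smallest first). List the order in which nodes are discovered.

L, G, I, N, D, J, M, O, A, C, K, E, B, H, F

Visit L; enqueue G, I, N → queue [G, I, N]
Visit G; enqueue D, J, M, O → queue [I, N, D, J, M, O]
Visit I; enqueue A → queue [N, D, J, M, O, A]
Visit N; enqueue C, K → queue [D, J, M, O, A, C, K]
Visit D; enqueue E → queue [J, M, O, A, C, K, E]
Visit J → queue [M, O, A, C, K, E]
Visit M → queue [O, A, C, K, E]
Visit O; enqueue B → queue [A, C, K, E, B]
Visit A → queue [C, K, E, B]
Visit C; enqueue H → queue [K, E, B, H]
Visit K; enqueue F → queue [E, B, H, F]
Visit E → queue [B, H, F]
Visit B → queue [H, F]
Visit H → queue [F]
Visit F → queue []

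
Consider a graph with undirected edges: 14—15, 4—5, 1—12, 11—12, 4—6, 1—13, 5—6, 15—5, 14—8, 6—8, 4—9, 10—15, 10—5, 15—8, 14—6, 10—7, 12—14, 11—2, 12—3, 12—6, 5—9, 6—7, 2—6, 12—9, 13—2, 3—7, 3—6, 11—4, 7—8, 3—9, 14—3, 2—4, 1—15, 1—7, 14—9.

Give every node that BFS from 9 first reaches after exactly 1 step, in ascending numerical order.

3, 4, 5, 12, 14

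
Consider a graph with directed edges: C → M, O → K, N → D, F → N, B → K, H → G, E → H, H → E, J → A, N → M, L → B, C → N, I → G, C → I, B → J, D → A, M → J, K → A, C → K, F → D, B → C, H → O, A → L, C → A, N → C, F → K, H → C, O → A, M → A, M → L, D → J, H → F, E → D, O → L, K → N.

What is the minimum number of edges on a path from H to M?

2

Level 0: H
Level 1: C, E, F, G, O
Level 2: A, D, I, K, L, M, N
Level 3: B, J
M first appears at level 2.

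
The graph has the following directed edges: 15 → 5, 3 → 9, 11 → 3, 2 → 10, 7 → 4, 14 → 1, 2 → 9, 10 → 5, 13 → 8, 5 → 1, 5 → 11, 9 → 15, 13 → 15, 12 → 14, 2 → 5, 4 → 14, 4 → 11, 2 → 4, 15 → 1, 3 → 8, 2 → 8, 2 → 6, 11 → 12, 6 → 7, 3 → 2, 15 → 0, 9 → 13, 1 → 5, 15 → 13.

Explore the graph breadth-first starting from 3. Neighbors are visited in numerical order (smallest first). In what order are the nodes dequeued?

3, 2, 8, 9, 4, 5, 6, 10, 13, 15, 11, 14, 1, 7, 0, 12

Visit 3; enqueue 2, 8, 9 → queue [2, 8, 9]
Visit 2; enqueue 4, 5, 6, 10 → queue [8, 9, 4, 5, 6, 10]
Visit 8 → queue [9, 4, 5, 6, 10]
Visit 9; enqueue 13, 15 → queue [4, 5, 6, 10, 13, 15]
Visit 4; enqueue 11, 14 → queue [5, 6, 10, 13, 15, 11, 14]
Visit 5; enqueue 1 → queue [6, 10, 13, 15, 11, 14, 1]
Visit 6; enqueue 7 → queue [10, 13, 15, 11, 14, 1, 7]
Visit 10 → queue [13, 15, 11, 14, 1, 7]
Visit 13 → queue [15, 11, 14, 1, 7]
Visit 15; enqueue 0 → queue [11, 14, 1, 7, 0]
Visit 11; enqueue 12 → queue [14, 1, 7, 0, 12]
Visit 14 → queue [1, 7, 0, 12]
Visit 1 → queue [7, 0, 12]
Visit 7 → queue [0, 12]
Visit 0 → queue [12]
Visit 12 → queue []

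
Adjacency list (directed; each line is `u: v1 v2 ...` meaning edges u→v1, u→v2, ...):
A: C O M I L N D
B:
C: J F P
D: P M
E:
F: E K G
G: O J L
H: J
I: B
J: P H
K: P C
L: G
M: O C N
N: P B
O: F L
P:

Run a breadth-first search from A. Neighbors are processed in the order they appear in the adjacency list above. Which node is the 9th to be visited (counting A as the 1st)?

J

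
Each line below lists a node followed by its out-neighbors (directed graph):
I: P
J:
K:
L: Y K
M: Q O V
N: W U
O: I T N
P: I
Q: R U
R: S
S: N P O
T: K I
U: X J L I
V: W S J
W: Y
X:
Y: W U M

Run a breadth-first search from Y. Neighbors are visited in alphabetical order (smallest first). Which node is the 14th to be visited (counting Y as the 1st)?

R

Visit Y; enqueue M, U, W → queue [M, U, W]
Visit M; enqueue O, Q, V → queue [U, W, O, Q, V]
Visit U; enqueue I, J, L, X → queue [W, O, Q, V, I, J, L, X]
Visit W → queue [O, Q, V, I, J, L, X]
Visit O; enqueue N, T → queue [Q, V, I, J, L, X, N, T]
Visit Q; enqueue R → queue [V, I, J, L, X, N, T, R]
Visit V; enqueue S → queue [I, J, L, X, N, T, R, S]
Visit I; enqueue P → queue [J, L, X, N, T, R, S, P]
Visit J → queue [L, X, N, T, R, S, P]
Visit L; enqueue K → queue [X, N, T, R, S, P, K]
Visit X → queue [N, T, R, S, P, K]
Visit N → queue [T, R, S, P, K]
Visit T → queue [R, S, P, K]
Visit R → queue [S, P, K]
Visit S → queue [P, K]
Visit P → queue [K]
Visit K → queue []

Visit order: Y, M, U, W, O, Q, V, I, J, L, X, N, T, R, S, P, K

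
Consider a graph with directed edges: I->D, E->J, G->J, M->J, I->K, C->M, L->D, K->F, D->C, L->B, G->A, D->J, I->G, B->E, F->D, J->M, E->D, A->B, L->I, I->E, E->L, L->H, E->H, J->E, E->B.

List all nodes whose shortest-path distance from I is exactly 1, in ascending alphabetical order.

D, E, G, K

Level 0: I
Level 1: D, E, G, K
Level 2: A, B, C, F, H, J, L
Level 3: M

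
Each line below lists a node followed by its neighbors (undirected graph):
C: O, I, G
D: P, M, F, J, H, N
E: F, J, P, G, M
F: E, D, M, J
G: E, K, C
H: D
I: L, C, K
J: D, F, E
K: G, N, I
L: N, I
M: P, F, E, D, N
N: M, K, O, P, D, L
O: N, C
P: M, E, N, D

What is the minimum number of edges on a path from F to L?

Level 0: F
Level 1: D, E, J, M
Level 2: G, H, N, P
Level 3: C, K, L, O
Level 4: I
L first appears at level 3.

3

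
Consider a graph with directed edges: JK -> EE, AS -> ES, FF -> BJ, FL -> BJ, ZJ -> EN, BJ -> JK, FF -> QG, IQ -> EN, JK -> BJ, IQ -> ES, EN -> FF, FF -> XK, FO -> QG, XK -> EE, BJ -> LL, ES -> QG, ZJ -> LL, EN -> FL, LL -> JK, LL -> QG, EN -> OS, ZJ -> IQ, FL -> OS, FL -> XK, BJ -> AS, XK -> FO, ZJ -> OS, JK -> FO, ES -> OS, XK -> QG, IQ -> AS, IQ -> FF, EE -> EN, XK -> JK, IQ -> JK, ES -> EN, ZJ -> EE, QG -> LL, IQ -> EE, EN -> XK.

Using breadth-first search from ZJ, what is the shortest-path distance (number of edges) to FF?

2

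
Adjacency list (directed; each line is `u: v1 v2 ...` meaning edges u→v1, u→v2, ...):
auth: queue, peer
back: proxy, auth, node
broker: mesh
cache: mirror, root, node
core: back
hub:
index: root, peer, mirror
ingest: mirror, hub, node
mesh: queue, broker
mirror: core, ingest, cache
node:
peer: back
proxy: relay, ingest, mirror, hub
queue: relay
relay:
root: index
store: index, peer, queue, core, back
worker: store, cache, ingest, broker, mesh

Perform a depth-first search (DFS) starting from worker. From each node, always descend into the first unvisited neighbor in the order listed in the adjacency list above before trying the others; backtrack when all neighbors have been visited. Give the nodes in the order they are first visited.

Visit worker
worker → store
store → index
index → root
index → peer
peer → back
back → proxy
proxy → relay
proxy → ingest
ingest → mirror
mirror → core
mirror → cache
cache → node
ingest → hub
back → auth
auth → queue
worker → broker
broker → mesh

worker, store, index, root, peer, back, proxy, relay, ingest, mirror, core, cache, node, hub, auth, queue, broker, mesh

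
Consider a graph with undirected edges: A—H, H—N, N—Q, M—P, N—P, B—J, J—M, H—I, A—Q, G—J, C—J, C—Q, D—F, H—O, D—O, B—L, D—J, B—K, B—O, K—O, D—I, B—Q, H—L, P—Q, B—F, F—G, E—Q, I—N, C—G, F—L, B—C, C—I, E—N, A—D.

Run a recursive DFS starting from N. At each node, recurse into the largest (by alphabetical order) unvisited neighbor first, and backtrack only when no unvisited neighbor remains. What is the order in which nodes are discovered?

N → Q → P → M → J → G → F → L → H → O → K → B → C → I → D → A → E

Visit N
N → Q
Q → P
P → M
M → J
J → G
G → F
F → L
L → H
H → O
O → K
K → B
B → C
C → I
I → D
D → A
Q → E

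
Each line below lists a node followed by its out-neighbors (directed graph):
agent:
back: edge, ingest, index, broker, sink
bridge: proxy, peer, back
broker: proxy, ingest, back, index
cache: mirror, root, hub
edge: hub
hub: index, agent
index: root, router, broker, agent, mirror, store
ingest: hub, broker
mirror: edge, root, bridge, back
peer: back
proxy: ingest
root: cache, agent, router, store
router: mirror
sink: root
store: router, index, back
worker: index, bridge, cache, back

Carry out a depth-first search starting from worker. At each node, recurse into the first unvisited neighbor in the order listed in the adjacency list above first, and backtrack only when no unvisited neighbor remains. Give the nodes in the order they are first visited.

worker, index, root, cache, mirror, edge, hub, agent, bridge, proxy, ingest, broker, back, sink, peer, router, store

Visit worker
worker → index
index → root
root → cache
cache → mirror
mirror → edge
edge → hub
hub → agent
mirror → bridge
bridge → proxy
proxy → ingest
ingest → broker
broker → back
back → sink
bridge → peer
root → router
root → store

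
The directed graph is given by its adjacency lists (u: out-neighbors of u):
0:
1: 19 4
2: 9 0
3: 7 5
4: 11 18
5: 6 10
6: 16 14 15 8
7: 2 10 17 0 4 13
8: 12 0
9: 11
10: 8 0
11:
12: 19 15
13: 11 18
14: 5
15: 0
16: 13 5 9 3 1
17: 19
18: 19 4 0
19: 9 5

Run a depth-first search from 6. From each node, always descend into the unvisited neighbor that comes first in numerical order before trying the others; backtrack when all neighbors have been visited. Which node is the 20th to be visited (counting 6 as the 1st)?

17

Visit 6
6 → 8
8 → 0
8 → 12
12 → 15
12 → 19
19 → 5
5 → 10
19 → 9
9 → 11
6 → 14
6 → 16
16 → 1
1 → 4
4 → 18
16 → 3
3 → 7
7 → 2
7 → 13
7 → 17

Visit order: 6, 8, 0, 12, 15, 19, 5, 10, 9, 11, 14, 16, 1, 4, 18, 3, 7, 2, 13, 17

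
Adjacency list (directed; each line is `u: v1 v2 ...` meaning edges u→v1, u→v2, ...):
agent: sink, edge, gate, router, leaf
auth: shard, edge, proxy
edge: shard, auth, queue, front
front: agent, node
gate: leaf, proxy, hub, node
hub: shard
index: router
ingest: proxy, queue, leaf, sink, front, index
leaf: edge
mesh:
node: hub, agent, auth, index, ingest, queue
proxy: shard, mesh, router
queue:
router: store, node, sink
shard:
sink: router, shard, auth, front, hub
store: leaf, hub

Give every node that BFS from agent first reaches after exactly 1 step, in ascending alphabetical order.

edge, gate, leaf, router, sink

Level 0: agent
Level 1: edge, gate, leaf, router, sink
Level 2: auth, front, hub, node, proxy, queue, shard, store
Level 3: index, ingest, mesh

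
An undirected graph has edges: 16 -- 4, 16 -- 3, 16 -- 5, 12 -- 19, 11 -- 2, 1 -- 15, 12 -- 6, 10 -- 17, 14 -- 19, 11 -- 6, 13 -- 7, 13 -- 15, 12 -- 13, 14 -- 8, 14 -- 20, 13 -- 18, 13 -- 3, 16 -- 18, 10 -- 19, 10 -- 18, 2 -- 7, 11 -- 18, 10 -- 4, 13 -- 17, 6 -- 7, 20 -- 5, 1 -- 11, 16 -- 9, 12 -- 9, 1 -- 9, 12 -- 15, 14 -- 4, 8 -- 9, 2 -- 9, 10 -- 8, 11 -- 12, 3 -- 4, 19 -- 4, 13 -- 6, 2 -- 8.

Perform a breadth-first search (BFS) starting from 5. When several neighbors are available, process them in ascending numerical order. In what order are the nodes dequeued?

Visit 5; enqueue 16, 20 → queue [16, 20]
Visit 16; enqueue 3, 4, 9, 18 → queue [20, 3, 4, 9, 18]
Visit 20; enqueue 14 → queue [3, 4, 9, 18, 14]
Visit 3; enqueue 13 → queue [4, 9, 18, 14, 13]
Visit 4; enqueue 10, 19 → queue [9, 18, 14, 13, 10, 19]
Visit 9; enqueue 1, 2, 8, 12 → queue [18, 14, 13, 10, 19, 1, 2, 8, 12]
Visit 18; enqueue 11 → queue [14, 13, 10, 19, 1, 2, 8, 12, 11]
Visit 14 → queue [13, 10, 19, 1, 2, 8, 12, 11]
Visit 13; enqueue 6, 7, 15, 17 → queue [10, 19, 1, 2, 8, 12, 11, 6, 7, 15, 17]
Visit 10 → queue [19, 1, 2, 8, 12, 11, 6, 7, 15, 17]
Visit 19 → queue [1, 2, 8, 12, 11, 6, 7, 15, 17]
Visit 1 → queue [2, 8, 12, 11, 6, 7, 15, 17]
Visit 2 → queue [8, 12, 11, 6, 7, 15, 17]
Visit 8 → queue [12, 11, 6, 7, 15, 17]
Visit 12 → queue [11, 6, 7, 15, 17]
Visit 11 → queue [6, 7, 15, 17]
Visit 6 → queue [7, 15, 17]
Visit 7 → queue [15, 17]
Visit 15 → queue [17]
Visit 17 → queue []

5 16 20 3 4 9 18 14 13 10 19 1 2 8 12 11 6 7 15 17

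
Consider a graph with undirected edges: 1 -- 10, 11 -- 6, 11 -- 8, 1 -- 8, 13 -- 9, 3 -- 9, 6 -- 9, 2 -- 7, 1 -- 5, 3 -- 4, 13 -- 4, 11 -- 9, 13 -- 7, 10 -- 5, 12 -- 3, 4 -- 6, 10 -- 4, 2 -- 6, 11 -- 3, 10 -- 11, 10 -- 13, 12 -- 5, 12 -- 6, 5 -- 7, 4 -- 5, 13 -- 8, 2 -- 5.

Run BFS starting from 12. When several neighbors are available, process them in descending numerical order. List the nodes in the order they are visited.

12 → 6 → 5 → 3 → 11 → 9 → 4 → 2 → 10 → 7 → 1 → 8 → 13

Visit 12; enqueue 6, 5, 3 → queue [6, 5, 3]
Visit 6; enqueue 11, 9, 4, 2 → queue [5, 3, 11, 9, 4, 2]
Visit 5; enqueue 10, 7, 1 → queue [3, 11, 9, 4, 2, 10, 7, 1]
Visit 3 → queue [11, 9, 4, 2, 10, 7, 1]
Visit 11; enqueue 8 → queue [9, 4, 2, 10, 7, 1, 8]
Visit 9; enqueue 13 → queue [4, 2, 10, 7, 1, 8, 13]
Visit 4 → queue [2, 10, 7, 1, 8, 13]
Visit 2 → queue [10, 7, 1, 8, 13]
Visit 10 → queue [7, 1, 8, 13]
Visit 7 → queue [1, 8, 13]
Visit 1 → queue [8, 13]
Visit 8 → queue [13]
Visit 13 → queue []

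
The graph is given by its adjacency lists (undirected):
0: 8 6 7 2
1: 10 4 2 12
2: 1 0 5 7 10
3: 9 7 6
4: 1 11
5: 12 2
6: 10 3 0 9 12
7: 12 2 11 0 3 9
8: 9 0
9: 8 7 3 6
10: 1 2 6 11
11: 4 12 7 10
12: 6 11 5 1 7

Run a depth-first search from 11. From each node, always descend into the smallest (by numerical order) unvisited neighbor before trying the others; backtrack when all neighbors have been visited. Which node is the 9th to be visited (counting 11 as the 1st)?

Visit 11
11 → 4
4 → 1
1 → 2
2 → 0
0 → 6
6 → 3
3 → 7
7 → 9
9 → 8
7 → 12
12 → 5
6 → 10

Visit order: 11, 4, 1, 2, 0, 6, 3, 7, 9, 8, 12, 5, 10

9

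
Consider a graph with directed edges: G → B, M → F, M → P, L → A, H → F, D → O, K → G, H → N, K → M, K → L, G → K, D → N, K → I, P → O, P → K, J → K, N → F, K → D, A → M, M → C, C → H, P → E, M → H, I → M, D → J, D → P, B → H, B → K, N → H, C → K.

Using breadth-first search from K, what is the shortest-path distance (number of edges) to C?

Level 0: K
Level 1: D, G, I, L, M
Level 2: A, B, C, F, H, J, N, O, P
Level 3: E
C first appears at level 2.

2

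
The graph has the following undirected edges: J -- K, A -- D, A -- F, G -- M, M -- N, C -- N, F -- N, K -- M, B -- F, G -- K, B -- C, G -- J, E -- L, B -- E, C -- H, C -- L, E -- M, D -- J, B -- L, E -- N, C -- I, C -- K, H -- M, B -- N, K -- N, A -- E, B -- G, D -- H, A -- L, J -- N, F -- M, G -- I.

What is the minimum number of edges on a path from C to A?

2

Level 0: C
Level 1: B, H, I, K, L, N
Level 2: A, D, E, F, G, J, M
A first appears at level 2.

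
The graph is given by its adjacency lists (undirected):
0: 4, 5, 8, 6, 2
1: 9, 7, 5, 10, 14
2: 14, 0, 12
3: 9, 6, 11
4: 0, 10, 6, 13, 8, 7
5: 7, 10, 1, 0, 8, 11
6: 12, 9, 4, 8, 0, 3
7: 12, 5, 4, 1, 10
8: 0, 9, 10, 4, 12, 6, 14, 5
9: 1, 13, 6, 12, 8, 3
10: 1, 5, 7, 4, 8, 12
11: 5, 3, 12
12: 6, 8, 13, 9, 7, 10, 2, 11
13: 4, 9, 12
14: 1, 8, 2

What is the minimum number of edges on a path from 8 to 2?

Level 0: 8
Level 1: 0, 4, 5, 6, 9, 10, 12, 14
Level 2: 1, 2, 3, 7, 11, 13
2 first appears at level 2.

2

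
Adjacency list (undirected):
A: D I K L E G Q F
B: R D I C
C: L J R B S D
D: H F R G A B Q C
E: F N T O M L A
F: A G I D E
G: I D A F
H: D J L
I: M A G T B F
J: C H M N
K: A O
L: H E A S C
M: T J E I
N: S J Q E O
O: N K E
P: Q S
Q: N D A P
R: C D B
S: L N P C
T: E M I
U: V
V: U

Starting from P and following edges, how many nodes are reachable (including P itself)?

20

BFS from P visits: P, S, Q, N, L, C, D, A, O, J, E, H, R, B, G, F, K, I, M, T
Reachable nodes: 20 of 22 total.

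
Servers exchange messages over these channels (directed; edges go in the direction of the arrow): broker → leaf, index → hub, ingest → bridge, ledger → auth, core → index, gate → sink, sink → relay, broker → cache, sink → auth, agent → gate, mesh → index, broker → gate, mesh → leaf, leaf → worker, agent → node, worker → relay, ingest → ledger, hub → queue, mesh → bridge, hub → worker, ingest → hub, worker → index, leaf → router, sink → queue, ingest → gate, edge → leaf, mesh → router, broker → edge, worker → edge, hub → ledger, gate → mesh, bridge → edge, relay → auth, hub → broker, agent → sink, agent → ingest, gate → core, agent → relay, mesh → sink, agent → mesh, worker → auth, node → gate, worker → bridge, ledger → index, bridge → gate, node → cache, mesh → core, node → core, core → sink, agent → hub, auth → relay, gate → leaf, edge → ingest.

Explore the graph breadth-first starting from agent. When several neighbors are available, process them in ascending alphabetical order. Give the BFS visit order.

agent gate hub ingest mesh node relay sink core leaf broker ledger queue worker bridge index router cache auth edge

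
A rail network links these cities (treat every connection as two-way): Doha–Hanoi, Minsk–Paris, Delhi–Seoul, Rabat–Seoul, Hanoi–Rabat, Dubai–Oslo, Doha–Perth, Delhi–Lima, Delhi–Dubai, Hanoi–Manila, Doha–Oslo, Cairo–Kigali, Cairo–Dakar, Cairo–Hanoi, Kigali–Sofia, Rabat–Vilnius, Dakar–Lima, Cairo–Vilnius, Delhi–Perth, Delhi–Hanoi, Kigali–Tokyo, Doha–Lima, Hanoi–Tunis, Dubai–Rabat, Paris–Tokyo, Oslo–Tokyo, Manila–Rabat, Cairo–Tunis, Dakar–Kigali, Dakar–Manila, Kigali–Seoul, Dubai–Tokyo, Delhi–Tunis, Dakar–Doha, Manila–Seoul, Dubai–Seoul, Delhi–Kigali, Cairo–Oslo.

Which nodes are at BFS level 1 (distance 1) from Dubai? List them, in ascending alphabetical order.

Delhi, Oslo, Rabat, Seoul, Tokyo

Level 0: Dubai
Level 1: Delhi, Oslo, Rabat, Seoul, Tokyo
Level 2: Cairo, Doha, Hanoi, Kigali, Lima, Manila, Paris, Perth, Tunis, Vilnius
Level 3: Dakar, Minsk, Sofia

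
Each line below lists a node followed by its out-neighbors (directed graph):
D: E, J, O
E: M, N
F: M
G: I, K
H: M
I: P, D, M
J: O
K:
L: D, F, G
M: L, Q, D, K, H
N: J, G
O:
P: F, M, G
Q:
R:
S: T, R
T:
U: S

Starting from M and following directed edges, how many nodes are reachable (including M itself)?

BFS from M visits: M, L, Q, D, K, H, F, G, E, J, O, I, N, P
Reachable nodes: 14 of 18 total.

14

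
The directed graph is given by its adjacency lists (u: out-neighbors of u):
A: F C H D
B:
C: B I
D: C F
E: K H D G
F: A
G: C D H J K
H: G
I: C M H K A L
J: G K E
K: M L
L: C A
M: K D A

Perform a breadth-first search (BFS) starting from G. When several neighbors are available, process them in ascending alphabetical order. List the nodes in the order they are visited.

Visit G; enqueue C, D, H, J, K → queue [C, D, H, J, K]
Visit C; enqueue B, I → queue [D, H, J, K, B, I]
Visit D; enqueue F → queue [H, J, K, B, I, F]
Visit H → queue [J, K, B, I, F]
Visit J; enqueue E → queue [K, B, I, F, E]
Visit K; enqueue L, M → queue [B, I, F, E, L, M]
Visit B → queue [I, F, E, L, M]
Visit I; enqueue A → queue [F, E, L, M, A]
Visit F → queue [E, L, M, A]
Visit E → queue [L, M, A]
Visit L → queue [M, A]
Visit M → queue [A]
Visit A → queue []

G → C → D → H → J → K → B → I → F → E → L → M → A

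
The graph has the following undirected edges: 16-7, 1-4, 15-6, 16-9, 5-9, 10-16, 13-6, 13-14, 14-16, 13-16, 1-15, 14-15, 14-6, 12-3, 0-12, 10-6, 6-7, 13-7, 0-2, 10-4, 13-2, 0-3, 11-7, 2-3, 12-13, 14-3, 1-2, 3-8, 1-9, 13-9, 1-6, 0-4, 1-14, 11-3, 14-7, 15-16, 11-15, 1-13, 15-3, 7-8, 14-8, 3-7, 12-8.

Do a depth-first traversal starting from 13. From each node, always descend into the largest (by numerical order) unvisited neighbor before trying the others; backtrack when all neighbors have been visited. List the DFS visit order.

Visit 13
13 → 16
16 → 15
15 → 14
14 → 8
8 → 12
12 → 3
3 → 11
11 → 7
7 → 6
6 → 10
10 → 4
4 → 1
1 → 9
9 → 5
1 → 2
2 → 0

13 16 15 14 8 12 3 11 7 6 10 4 1 9 5 2 0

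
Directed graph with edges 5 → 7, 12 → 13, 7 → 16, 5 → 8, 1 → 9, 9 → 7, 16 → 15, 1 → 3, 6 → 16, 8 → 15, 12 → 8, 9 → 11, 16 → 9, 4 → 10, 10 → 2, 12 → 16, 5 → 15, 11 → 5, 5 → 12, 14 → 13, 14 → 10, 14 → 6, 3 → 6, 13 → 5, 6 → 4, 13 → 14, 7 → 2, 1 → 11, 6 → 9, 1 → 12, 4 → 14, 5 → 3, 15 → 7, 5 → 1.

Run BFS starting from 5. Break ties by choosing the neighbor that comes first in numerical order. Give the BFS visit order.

Visit 5; enqueue 1, 3, 7, 8, 12, 15 → queue [1, 3, 7, 8, 12, 15]
Visit 1; enqueue 9, 11 → queue [3, 7, 8, 12, 15, 9, 11]
Visit 3; enqueue 6 → queue [7, 8, 12, 15, 9, 11, 6]
Visit 7; enqueue 2, 16 → queue [8, 12, 15, 9, 11, 6, 2, 16]
Visit 8 → queue [12, 15, 9, 11, 6, 2, 16]
Visit 12; enqueue 13 → queue [15, 9, 11, 6, 2, 16, 13]
Visit 15 → queue [9, 11, 6, 2, 16, 13]
Visit 9 → queue [11, 6, 2, 16, 13]
Visit 11 → queue [6, 2, 16, 13]
Visit 6; enqueue 4 → queue [2, 16, 13, 4]
Visit 2 → queue [16, 13, 4]
Visit 16 → queue [13, 4]
Visit 13; enqueue 14 → queue [4, 14]
Visit 4; enqueue 10 → queue [14, 10]
Visit 14 → queue [10]
Visit 10 → queue []

5 -> 1 -> 3 -> 7 -> 8 -> 12 -> 15 -> 9 -> 11 -> 6 -> 2 -> 16 -> 13 -> 4 -> 14 -> 10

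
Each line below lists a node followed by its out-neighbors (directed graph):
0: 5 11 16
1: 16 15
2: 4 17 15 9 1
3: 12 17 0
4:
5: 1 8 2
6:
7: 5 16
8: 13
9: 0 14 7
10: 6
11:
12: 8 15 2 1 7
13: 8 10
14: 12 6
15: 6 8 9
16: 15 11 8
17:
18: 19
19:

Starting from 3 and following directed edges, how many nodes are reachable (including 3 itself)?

18

BFS from 3 visits: 3, 0, 12, 17, 5, 11, 16, 1, 2, 7, 8, 15, 4, 9, 13, 6, 14, 10
Reachable nodes: 18 of 20 total.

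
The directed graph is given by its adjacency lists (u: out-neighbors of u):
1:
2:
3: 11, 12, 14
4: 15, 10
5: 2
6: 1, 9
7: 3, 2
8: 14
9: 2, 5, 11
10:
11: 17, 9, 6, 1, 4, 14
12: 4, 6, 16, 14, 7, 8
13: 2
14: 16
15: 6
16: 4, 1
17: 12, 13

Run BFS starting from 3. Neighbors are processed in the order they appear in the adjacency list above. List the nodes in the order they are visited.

3, 11, 12, 14, 17, 9, 6, 1, 4, 16, 7, 8, 13, 2, 5, 15, 10

Visit 3; enqueue 11, 12, 14 → queue [11, 12, 14]
Visit 11; enqueue 17, 9, 6, 1, 4 → queue [12, 14, 17, 9, 6, 1, 4]
Visit 12; enqueue 16, 7, 8 → queue [14, 17, 9, 6, 1, 4, 16, 7, 8]
Visit 14 → queue [17, 9, 6, 1, 4, 16, 7, 8]
Visit 17; enqueue 13 → queue [9, 6, 1, 4, 16, 7, 8, 13]
Visit 9; enqueue 2, 5 → queue [6, 1, 4, 16, 7, 8, 13, 2, 5]
Visit 6 → queue [1, 4, 16, 7, 8, 13, 2, 5]
Visit 1 → queue [4, 16, 7, 8, 13, 2, 5]
Visit 4; enqueue 15, 10 → queue [16, 7, 8, 13, 2, 5, 15, 10]
Visit 16 → queue [7, 8, 13, 2, 5, 15, 10]
Visit 7 → queue [8, 13, 2, 5, 15, 10]
Visit 8 → queue [13, 2, 5, 15, 10]
Visit 13 → queue [2, 5, 15, 10]
Visit 2 → queue [5, 15, 10]
Visit 5 → queue [15, 10]
Visit 15 → queue [10]
Visit 10 → queue []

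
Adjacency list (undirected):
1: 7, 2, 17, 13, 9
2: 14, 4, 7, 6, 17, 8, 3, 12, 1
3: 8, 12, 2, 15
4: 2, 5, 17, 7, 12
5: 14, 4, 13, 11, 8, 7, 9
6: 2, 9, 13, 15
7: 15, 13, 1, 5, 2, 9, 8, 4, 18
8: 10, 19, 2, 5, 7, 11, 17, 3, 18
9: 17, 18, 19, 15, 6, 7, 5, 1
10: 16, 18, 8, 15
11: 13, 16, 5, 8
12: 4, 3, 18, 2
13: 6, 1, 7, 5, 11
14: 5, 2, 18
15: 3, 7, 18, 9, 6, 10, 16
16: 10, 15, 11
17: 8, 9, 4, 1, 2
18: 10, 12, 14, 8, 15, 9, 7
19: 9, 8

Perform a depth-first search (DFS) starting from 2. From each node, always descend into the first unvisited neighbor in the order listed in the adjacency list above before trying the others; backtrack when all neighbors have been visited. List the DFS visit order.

Visit 2
2 → 14
14 → 5
5 → 4
4 → 17
17 → 8
8 → 10
10 → 16
16 → 15
15 → 3
3 → 12
12 → 18
18 → 9
9 → 19
9 → 6
6 → 13
13 → 1
1 → 7
13 → 11

2 14 5 4 17 8 10 16 15 3 12 18 9 19 6 13 1 7 11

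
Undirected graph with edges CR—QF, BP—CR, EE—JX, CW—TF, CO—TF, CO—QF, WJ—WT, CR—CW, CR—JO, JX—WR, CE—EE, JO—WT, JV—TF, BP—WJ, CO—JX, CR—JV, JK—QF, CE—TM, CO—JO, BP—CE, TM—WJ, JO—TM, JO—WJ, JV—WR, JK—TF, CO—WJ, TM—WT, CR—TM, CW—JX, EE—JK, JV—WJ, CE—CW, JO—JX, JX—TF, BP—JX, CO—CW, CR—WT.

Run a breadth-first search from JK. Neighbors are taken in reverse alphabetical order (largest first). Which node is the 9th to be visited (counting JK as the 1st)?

Visit JK; enqueue TF, QF, EE → queue [TF, QF, EE]
Visit TF; enqueue JX, JV, CW, CO → queue [QF, EE, JX, JV, CW, CO]
Visit QF; enqueue CR → queue [EE, JX, JV, CW, CO, CR]
Visit EE; enqueue CE → queue [JX, JV, CW, CO, CR, CE]
Visit JX; enqueue WR, JO, BP → queue [JV, CW, CO, CR, CE, WR, JO, BP]
Visit JV; enqueue WJ → queue [CW, CO, CR, CE, WR, JO, BP, WJ]
Visit CW → queue [CO, CR, CE, WR, JO, BP, WJ]
Visit CO → queue [CR, CE, WR, JO, BP, WJ]
Visit CR; enqueue WT, TM → queue [CE, WR, JO, BP, WJ, WT, TM]
Visit CE → queue [WR, JO, BP, WJ, WT, TM]
Visit WR → queue [JO, BP, WJ, WT, TM]
Visit JO → queue [BP, WJ, WT, TM]
Visit BP → queue [WJ, WT, TM]
Visit WJ → queue [WT, TM]
Visit WT → queue [TM]
Visit TM → queue []

Visit order: JK, TF, QF, EE, JX, JV, CW, CO, CR, CE, WR, JO, BP, WJ, WT, TM

CR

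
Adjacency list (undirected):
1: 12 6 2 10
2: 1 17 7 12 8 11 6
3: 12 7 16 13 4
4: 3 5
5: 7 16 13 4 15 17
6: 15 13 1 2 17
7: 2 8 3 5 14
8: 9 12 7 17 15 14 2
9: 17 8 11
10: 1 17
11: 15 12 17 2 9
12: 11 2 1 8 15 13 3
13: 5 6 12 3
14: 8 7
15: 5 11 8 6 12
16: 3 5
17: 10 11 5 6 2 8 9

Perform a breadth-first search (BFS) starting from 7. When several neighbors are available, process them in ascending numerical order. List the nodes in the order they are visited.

Visit 7; enqueue 2, 3, 5, 8, 14 → queue [2, 3, 5, 8, 14]
Visit 2; enqueue 1, 6, 11, 12, 17 → queue [3, 5, 8, 14, 1, 6, 11, 12, 17]
Visit 3; enqueue 4, 13, 16 → queue [5, 8, 14, 1, 6, 11, 12, 17, 4, 13, 16]
Visit 5; enqueue 15 → queue [8, 14, 1, 6, 11, 12, 17, 4, 13, 16, 15]
Visit 8; enqueue 9 → queue [14, 1, 6, 11, 12, 17, 4, 13, 16, 15, 9]
Visit 14 → queue [1, 6, 11, 12, 17, 4, 13, 16, 15, 9]
Visit 1; enqueue 10 → queue [6, 11, 12, 17, 4, 13, 16, 15, 9, 10]
Visit 6 → queue [11, 12, 17, 4, 13, 16, 15, 9, 10]
Visit 11 → queue [12, 17, 4, 13, 16, 15, 9, 10]
Visit 12 → queue [17, 4, 13, 16, 15, 9, 10]
Visit 17 → queue [4, 13, 16, 15, 9, 10]
Visit 4 → queue [13, 16, 15, 9, 10]
Visit 13 → queue [16, 15, 9, 10]
Visit 16 → queue [15, 9, 10]
Visit 15 → queue [9, 10]
Visit 9 → queue [10]
Visit 10 → queue []

7 2 3 5 8 14 1 6 11 12 17 4 13 16 15 9 10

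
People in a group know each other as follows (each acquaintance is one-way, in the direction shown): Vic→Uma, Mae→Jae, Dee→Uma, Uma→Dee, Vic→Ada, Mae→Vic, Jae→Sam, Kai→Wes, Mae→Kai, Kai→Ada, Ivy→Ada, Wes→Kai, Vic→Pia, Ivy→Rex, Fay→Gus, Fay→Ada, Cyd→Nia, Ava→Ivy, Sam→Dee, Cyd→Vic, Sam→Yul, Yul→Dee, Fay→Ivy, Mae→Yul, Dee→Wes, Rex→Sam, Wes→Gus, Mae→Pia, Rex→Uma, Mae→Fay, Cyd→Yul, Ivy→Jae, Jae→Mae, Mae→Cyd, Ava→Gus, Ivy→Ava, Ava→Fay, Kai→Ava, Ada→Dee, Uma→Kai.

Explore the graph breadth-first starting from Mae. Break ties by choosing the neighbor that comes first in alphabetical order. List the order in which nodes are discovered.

Visit Mae; enqueue Cyd, Fay, Jae, Kai, Pia, Vic, Yul → queue [Cyd, Fay, Jae, Kai, Pia, Vic, Yul]
Visit Cyd; enqueue Nia → queue [Fay, Jae, Kai, Pia, Vic, Yul, Nia]
Visit Fay; enqueue Ada, Gus, Ivy → queue [Jae, Kai, Pia, Vic, Yul, Nia, Ada, Gus, Ivy]
Visit Jae; enqueue Sam → queue [Kai, Pia, Vic, Yul, Nia, Ada, Gus, Ivy, Sam]
Visit Kai; enqueue Ava, Wes → queue [Pia, Vic, Yul, Nia, Ada, Gus, Ivy, Sam, Ava, Wes]
Visit Pia → queue [Vic, Yul, Nia, Ada, Gus, Ivy, Sam, Ava, Wes]
Visit Vic; enqueue Uma → queue [Yul, Nia, Ada, Gus, Ivy, Sam, Ava, Wes, Uma]
Visit Yul; enqueue Dee → queue [Nia, Ada, Gus, Ivy, Sam, Ava, Wes, Uma, Dee]
Visit Nia → queue [Ada, Gus, Ivy, Sam, Ava, Wes, Uma, Dee]
Visit Ada → queue [Gus, Ivy, Sam, Ava, Wes, Uma, Dee]
Visit Gus → queue [Ivy, Sam, Ava, Wes, Uma, Dee]
Visit Ivy; enqueue Rex → queue [Sam, Ava, Wes, Uma, Dee, Rex]
Visit Sam → queue [Ava, Wes, Uma, Dee, Rex]
Visit Ava → queue [Wes, Uma, Dee, Rex]
Visit Wes → queue [Uma, Dee, Rex]
Visit Uma → queue [Dee, Rex]
Visit Dee → queue [Rex]
Visit Rex → queue []

Mae, Cyd, Fay, Jae, Kai, Pia, Vic, Yul, Nia, Ada, Gus, Ivy, Sam, Ava, Wes, Uma, Dee, Rex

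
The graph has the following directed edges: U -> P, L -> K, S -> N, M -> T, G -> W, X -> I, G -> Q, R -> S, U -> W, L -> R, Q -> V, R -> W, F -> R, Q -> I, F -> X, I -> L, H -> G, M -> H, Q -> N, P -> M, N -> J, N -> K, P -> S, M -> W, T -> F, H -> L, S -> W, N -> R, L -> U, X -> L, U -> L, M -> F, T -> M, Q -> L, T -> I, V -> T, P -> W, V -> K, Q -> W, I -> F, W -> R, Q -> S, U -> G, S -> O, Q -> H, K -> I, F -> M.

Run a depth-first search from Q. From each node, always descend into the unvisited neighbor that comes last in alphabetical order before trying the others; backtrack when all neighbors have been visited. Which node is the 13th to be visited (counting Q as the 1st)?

Visit Q
Q → W
W → R
R → S
S → O
S → N
N → K
K → I
I → L
L → U
U → P
P → M
M → T
T → F
F → X
M → H
H → G
N → J
Q → V

Visit order: Q, W, R, S, O, N, K, I, L, U, P, M, T, F, X, H, G, J, V

T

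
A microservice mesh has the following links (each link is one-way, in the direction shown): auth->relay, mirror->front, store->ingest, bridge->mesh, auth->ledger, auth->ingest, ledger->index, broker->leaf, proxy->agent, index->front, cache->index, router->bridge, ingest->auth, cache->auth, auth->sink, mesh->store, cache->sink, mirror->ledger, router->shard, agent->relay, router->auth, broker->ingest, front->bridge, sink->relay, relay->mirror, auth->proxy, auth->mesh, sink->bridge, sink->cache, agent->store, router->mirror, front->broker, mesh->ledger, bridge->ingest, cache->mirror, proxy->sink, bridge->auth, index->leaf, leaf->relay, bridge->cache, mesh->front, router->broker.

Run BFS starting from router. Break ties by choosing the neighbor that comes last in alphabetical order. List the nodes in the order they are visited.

router, shard, mirror, broker, bridge, auth, ledger, front, leaf, ingest, mesh, cache, sink, relay, proxy, index, store, agent

Visit router; enqueue shard, mirror, broker, bridge, auth → queue [shard, mirror, broker, bridge, auth]
Visit shard → queue [mirror, broker, bridge, auth]
Visit mirror; enqueue ledger, front → queue [broker, bridge, auth, ledger, front]
Visit broker; enqueue leaf, ingest → queue [bridge, auth, ledger, front, leaf, ingest]
Visit bridge; enqueue mesh, cache → queue [auth, ledger, front, leaf, ingest, mesh, cache]
Visit auth; enqueue sink, relay, proxy → queue [ledger, front, leaf, ingest, mesh, cache, sink, relay, proxy]
Visit ledger; enqueue index → queue [front, leaf, ingest, mesh, cache, sink, relay, proxy, index]
Visit front → queue [leaf, ingest, mesh, cache, sink, relay, proxy, index]
Visit leaf → queue [ingest, mesh, cache, sink, relay, proxy, index]
Visit ingest → queue [mesh, cache, sink, relay, proxy, index]
Visit mesh; enqueue store → queue [cache, sink, relay, proxy, index, store]
Visit cache → queue [sink, relay, proxy, index, store]
Visit sink → queue [relay, proxy, index, store]
Visit relay → queue [proxy, index, store]
Visit proxy; enqueue agent → queue [index, store, agent]
Visit index → queue [store, agent]
Visit store → queue [agent]
Visit agent → queue []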